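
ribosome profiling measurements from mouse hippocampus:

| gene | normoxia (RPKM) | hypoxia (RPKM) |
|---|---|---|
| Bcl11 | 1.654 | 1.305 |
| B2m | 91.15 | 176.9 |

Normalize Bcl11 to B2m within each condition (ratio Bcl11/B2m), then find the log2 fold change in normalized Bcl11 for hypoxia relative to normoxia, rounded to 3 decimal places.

Bcl11/B2m (normoxia) = 1.654 / 91.15 = 0.018146
Bcl11/B2m (hypoxia) = 1.305 / 176.9 = 0.007377
Fold change = 0.007377 / 0.018146 = 0.4065
log2(0.4065) = -1.2985

-1.299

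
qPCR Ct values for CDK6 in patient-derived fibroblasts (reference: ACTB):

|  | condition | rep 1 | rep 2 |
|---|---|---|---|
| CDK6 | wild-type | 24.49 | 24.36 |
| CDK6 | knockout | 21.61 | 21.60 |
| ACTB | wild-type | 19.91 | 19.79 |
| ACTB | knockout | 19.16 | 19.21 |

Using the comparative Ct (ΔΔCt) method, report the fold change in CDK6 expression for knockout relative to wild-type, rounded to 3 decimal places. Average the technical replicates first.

Mean Ct: CDK6 wild-type 24.425; CDK6 knockout 21.605; ACTB wild-type 19.850; ACTB knockout 19.185
ΔCt(wild-type) = 24.425 − 19.850 = 4.575
ΔCt(knockout) = 21.605 − 19.185 = 2.420
ΔΔCt = 2.420 − 4.575 = -2.155
Fold change = 2^(−(-2.155)) = 2^2.155 = 4.4537

4.454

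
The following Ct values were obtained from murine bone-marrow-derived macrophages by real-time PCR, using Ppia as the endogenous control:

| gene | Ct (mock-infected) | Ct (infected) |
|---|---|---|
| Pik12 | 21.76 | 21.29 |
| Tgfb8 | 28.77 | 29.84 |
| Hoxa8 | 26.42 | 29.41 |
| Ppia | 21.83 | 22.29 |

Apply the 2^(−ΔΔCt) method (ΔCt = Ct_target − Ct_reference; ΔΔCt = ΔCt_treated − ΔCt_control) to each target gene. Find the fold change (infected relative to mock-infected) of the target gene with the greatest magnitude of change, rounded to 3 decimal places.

0.173

Pik12: ΔΔCt = (21.29−22.29) − (21.76−21.83) = -1.00 − (-0.07) = -0.93; fold change = 2^0.93 = 1.905
Tgfb8: ΔΔCt = (29.84−22.29) − (28.77−21.83) = 7.55 − 6.94 = 0.61; fold change = 2^-0.61 = 0.655
Hoxa8: ΔΔCt = (29.41−22.29) − (26.42−21.83) = 7.12 − 4.59 = 2.53; fold change = 2^-2.53 = 0.173
Hoxa8 has the largest |ΔΔCt| = 2.53.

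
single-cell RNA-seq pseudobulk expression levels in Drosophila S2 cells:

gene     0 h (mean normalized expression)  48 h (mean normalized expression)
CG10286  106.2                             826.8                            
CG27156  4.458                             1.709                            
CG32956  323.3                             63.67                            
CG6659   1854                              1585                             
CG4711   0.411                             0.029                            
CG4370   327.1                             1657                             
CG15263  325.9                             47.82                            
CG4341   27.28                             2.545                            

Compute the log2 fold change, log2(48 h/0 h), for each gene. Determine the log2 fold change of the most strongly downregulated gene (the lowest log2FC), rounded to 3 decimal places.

log2(826.8/106.2) = 2.961  (CG10286)
log2(1.709/4.458) = -1.383  (CG27156)
log2(63.67/323.3) = -2.344  (CG32956)
log2(1585/1854) = -0.226  (CG6659)
log2(0.029/0.411) = -3.825  (CG4711)
log2(1657/327.1) = 2.341  (CG4370)
log2(47.82/325.9) = -2.769  (CG15263)
log2(2.545/27.28) = -3.422  (CG4341)
CG4711 is most strongly downregulated.

-3.825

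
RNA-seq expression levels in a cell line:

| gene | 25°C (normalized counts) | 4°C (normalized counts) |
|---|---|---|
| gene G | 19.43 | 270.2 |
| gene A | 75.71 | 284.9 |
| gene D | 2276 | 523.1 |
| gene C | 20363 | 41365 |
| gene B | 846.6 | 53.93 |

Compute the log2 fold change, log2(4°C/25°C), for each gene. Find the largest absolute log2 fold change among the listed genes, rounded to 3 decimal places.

log2(270.2/19.43) = 3.798  (gene G)
log2(284.9/75.71) = 1.912  (gene A)
log2(523.1/2276) = -2.121  (gene D)
log2(41365/20363) = 1.022  (gene C)
log2(53.93/846.6) = -3.973  (gene B)
The largest magnitude belongs to gene B.

3.973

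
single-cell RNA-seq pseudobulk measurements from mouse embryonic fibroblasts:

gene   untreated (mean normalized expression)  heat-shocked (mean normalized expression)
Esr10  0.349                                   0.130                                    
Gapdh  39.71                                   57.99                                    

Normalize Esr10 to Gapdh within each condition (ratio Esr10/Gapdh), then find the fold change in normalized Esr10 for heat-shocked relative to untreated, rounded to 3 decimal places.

Esr10/Gapdh (untreated) = 0.349 / 39.71 = 0.0087887
Esr10/Gapdh (heat-shocked) = 0.130 / 57.99 = 0.0022418
Fold change = 0.0022418 / 0.0087887 = 0.2551

0.255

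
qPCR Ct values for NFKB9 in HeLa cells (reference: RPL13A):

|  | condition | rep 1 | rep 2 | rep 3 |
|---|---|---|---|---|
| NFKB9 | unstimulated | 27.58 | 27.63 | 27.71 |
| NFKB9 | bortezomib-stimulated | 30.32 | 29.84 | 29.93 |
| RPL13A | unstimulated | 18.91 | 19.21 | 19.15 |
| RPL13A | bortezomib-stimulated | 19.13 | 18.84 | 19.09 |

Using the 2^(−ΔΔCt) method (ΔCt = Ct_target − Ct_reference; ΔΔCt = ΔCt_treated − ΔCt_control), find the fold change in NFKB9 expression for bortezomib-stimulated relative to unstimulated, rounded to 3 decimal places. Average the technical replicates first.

0.182

Mean Ct: NFKB9 unstimulated 27.640; NFKB9 bortezomib-stimulated 30.030; RPL13A unstimulated 19.090; RPL13A bortezomib-stimulated 19.020
ΔCt(unstimulated) = 27.640 − 19.090 = 8.550
ΔCt(bortezomib-stimulated) = 30.030 − 19.020 = 11.010
ΔΔCt = 11.010 − 8.550 = 2.460
Fold change = 2^(−2.460) = 0.1817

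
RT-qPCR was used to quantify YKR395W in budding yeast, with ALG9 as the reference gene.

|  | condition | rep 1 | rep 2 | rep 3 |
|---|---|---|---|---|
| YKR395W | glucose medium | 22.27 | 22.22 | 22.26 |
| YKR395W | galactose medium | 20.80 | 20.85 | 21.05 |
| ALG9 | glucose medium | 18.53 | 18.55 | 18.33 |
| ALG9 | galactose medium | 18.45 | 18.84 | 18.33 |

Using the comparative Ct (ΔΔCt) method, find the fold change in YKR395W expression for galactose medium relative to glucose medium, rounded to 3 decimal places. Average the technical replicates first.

2.676

Mean Ct: YKR395W glucose medium 22.250; YKR395W galactose medium 20.900; ALG9 glucose medium 18.470; ALG9 galactose medium 18.540
ΔCt(glucose medium) = 22.250 − 18.470 = 3.780
ΔCt(galactose medium) = 20.900 − 18.540 = 2.360
ΔΔCt = 2.360 − 3.780 = -1.420
Fold change = 2^(−(-1.420)) = 2^1.420 = 2.6759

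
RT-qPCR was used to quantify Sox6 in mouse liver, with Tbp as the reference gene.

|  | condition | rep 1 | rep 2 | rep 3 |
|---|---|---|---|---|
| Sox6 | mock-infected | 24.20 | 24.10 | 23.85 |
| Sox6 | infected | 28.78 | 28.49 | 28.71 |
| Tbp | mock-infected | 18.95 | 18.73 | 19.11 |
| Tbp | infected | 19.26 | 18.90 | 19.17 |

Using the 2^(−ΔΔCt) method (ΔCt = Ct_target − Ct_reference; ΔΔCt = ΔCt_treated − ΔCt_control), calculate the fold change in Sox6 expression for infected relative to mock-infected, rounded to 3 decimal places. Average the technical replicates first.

0.046

Mean Ct: Sox6 mock-infected 24.050; Sox6 infected 28.660; Tbp mock-infected 18.930; Tbp infected 19.110
ΔCt(mock-infected) = 24.050 − 18.930 = 5.120
ΔCt(infected) = 28.660 − 19.110 = 9.550
ΔΔCt = 9.550 − 5.120 = 4.430
Fold change = 2^(−4.430) = 0.0464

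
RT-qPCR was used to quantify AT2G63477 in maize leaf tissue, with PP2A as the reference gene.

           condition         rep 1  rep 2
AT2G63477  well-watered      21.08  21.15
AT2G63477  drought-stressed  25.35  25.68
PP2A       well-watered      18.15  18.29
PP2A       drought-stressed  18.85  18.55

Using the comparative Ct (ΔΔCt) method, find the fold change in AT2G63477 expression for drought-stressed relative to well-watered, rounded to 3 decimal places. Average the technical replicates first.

Mean Ct: AT2G63477 well-watered 21.115; AT2G63477 drought-stressed 25.515; PP2A well-watered 18.220; PP2A drought-stressed 18.700
ΔCt(well-watered) = 21.115 − 18.220 = 2.895
ΔCt(drought-stressed) = 25.515 − 18.700 = 6.815
ΔΔCt = 6.815 − 2.895 = 3.920
Fold change = 2^(−3.920) = 0.0661

0.066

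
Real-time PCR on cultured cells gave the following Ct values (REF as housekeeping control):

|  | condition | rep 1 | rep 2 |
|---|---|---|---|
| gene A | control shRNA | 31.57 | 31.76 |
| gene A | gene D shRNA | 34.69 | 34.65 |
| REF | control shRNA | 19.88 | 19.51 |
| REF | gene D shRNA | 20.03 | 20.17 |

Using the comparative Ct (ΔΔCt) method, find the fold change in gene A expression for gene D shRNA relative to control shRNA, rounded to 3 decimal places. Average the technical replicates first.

0.165

Mean Ct: gene A control shRNA 31.665; gene A gene D shRNA 34.670; REF control shRNA 19.695; REF gene D shRNA 20.100
ΔCt(control shRNA) = 31.665 − 19.695 = 11.970
ΔCt(gene D shRNA) = 34.670 − 20.100 = 14.570
ΔΔCt = 14.570 − 11.970 = 2.600
Fold change = 2^(−2.600) = 0.1649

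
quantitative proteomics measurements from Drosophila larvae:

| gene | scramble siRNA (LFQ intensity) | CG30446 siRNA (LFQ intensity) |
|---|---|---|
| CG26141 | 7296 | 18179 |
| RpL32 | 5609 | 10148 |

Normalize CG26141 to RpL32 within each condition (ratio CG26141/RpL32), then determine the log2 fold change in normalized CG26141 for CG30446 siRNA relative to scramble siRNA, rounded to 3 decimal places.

CG26141/RpL32 (scramble siRNA) = 7296 / 5609 = 1.3008
CG26141/RpL32 (CG30446 siRNA) = 18179 / 10148 = 1.7914
Fold change = 1.7914 / 1.3008 = 1.3772
log2(1.3772) = 0.4617

0.462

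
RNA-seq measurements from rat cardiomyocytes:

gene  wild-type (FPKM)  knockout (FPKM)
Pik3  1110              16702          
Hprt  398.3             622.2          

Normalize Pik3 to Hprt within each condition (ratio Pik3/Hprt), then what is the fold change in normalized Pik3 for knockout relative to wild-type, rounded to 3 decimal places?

Pik3/Hprt (wild-type) = 1110 / 398.3 = 2.7868
Pik3/Hprt (knockout) = 16702 / 622.2 = 26.843
Fold change = 26.843 / 2.7868 = 9.6322

9.632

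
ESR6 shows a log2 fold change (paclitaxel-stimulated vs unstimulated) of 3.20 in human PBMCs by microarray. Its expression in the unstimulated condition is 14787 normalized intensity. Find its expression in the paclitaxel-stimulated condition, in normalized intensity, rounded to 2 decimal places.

135886.42

Fold change = 2^(3.20) = 9.1896
paclitaxel-stimulated expression = 14787 × 9.1896 = 135886.42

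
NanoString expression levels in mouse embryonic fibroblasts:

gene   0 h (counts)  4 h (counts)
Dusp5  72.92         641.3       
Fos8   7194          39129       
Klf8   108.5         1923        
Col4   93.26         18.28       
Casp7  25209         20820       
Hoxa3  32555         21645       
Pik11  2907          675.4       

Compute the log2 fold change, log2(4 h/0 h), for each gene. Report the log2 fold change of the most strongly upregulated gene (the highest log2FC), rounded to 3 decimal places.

log2(641.3/72.92) = 3.137  (Dusp5)
log2(39129/7194) = 2.443  (Fos8)
log2(1923/108.5) = 4.148  (Klf8)
log2(18.28/93.26) = -2.351  (Col4)
log2(20820/25209) = -0.276  (Casp7)
log2(21645/32555) = -0.589  (Hoxa3)
log2(675.4/2907) = -2.106  (Pik11)
Klf8 is most strongly upregulated.

4.148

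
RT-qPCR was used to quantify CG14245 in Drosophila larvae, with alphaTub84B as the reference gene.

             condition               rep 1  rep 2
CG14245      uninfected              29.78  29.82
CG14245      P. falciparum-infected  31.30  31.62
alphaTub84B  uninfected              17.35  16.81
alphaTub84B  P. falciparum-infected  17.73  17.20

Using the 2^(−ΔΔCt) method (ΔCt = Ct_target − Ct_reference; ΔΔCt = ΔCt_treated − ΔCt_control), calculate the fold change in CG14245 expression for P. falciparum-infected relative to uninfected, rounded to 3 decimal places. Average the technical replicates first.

0.413

Mean Ct: CG14245 uninfected 29.800; CG14245 P. falciparum-infected 31.460; alphaTub84B uninfected 17.080; alphaTub84B P. falciparum-infected 17.465
ΔCt(uninfected) = 29.800 − 17.080 = 12.720
ΔCt(P. falciparum-infected) = 31.460 − 17.465 = 13.995
ΔΔCt = 13.995 − 12.720 = 1.275
Fold change = 2^(−1.275) = 0.4132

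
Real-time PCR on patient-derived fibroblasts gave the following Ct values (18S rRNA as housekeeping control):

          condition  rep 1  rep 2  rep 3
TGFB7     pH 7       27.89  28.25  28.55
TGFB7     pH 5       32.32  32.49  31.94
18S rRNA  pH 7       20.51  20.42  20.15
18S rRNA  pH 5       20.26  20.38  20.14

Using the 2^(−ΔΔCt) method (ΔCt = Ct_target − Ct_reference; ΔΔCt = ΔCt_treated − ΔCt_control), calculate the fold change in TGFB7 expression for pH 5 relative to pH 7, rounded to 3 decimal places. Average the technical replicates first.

0.058

Mean Ct: TGFB7 pH 7 28.230; TGFB7 pH 5 32.250; 18S rRNA pH 7 20.360; 18S rRNA pH 5 20.260
ΔCt(pH 7) = 28.230 − 20.360 = 7.870
ΔCt(pH 5) = 32.250 − 20.260 = 11.990
ΔΔCt = 11.990 − 7.870 = 4.120
Fold change = 2^(−4.120) = 0.0575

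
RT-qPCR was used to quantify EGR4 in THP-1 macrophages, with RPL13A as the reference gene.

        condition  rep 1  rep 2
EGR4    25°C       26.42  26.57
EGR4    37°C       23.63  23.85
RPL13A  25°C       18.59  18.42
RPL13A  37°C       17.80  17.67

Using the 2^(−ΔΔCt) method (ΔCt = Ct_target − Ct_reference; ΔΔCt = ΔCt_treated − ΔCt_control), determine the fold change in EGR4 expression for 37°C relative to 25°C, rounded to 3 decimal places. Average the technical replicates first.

3.959

Mean Ct: EGR4 25°C 26.495; EGR4 37°C 23.740; RPL13A 25°C 18.505; RPL13A 37°C 17.735
ΔCt(25°C) = 26.495 − 18.505 = 7.990
ΔCt(37°C) = 23.740 − 17.735 = 6.005
ΔΔCt = 6.005 − 7.990 = -1.985
Fold change = 2^(−(-1.985)) = 2^1.985 = 3.9586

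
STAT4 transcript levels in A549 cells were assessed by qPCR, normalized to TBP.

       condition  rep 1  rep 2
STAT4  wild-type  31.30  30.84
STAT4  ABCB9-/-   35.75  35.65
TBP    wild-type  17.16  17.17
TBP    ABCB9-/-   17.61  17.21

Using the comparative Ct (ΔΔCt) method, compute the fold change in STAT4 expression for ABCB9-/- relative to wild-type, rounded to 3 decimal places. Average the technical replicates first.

0.048

Mean Ct: STAT4 wild-type 31.070; STAT4 ABCB9-/- 35.700; TBP wild-type 17.165; TBP ABCB9-/- 17.410
ΔCt(wild-type) = 31.070 − 17.165 = 13.905
ΔCt(ABCB9-/-) = 35.700 − 17.410 = 18.290
ΔΔCt = 18.290 − 13.905 = 4.385
Fold change = 2^(−4.385) = 0.0479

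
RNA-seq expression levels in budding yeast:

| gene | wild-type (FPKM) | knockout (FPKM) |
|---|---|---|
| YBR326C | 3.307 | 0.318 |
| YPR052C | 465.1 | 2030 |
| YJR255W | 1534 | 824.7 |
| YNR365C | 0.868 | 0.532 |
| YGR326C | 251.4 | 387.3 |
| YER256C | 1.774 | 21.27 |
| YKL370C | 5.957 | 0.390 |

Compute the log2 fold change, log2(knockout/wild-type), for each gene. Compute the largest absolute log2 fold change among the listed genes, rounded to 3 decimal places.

log2(0.318/3.307) = -3.378  (YBR326C)
log2(2030/465.1) = 2.126  (YPR052C)
log2(824.7/1534) = -0.895  (YJR255W)
log2(0.532/0.868) = -0.706  (YNR365C)
log2(387.3/251.4) = 0.623  (YGR326C)
log2(21.27/1.774) = 3.584  (YER256C)
log2(0.390/5.957) = -3.933  (YKL370C)
The largest magnitude belongs to YKL370C.

3.933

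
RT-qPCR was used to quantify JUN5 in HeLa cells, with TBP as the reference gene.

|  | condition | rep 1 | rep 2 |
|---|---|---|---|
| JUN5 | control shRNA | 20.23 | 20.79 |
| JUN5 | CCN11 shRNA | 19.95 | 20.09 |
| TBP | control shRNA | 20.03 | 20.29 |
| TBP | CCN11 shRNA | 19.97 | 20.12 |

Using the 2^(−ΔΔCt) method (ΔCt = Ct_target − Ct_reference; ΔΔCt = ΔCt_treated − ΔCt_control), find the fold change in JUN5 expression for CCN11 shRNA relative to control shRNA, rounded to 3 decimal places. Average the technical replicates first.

1.297

Mean Ct: JUN5 control shRNA 20.510; JUN5 CCN11 shRNA 20.020; TBP control shRNA 20.160; TBP CCN11 shRNA 20.045
ΔCt(control shRNA) = 20.510 − 20.160 = 0.350
ΔCt(CCN11 shRNA) = 20.020 − 20.045 = -0.025
ΔΔCt = -0.025 − 0.350 = -0.375
Fold change = 2^(−(-0.375)) = 2^0.375 = 1.2968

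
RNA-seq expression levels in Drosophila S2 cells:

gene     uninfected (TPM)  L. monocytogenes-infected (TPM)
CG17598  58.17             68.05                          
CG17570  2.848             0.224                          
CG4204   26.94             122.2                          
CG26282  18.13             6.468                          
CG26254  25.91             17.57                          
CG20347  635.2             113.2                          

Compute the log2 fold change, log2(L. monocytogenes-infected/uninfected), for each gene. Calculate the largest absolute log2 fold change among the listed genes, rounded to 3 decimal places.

3.668

log2(68.05/58.17) = 0.226  (CG17598)
log2(0.224/2.848) = -3.668  (CG17570)
log2(122.2/26.94) = 2.181  (CG4204)
log2(6.468/18.13) = -1.487  (CG26282)
log2(17.57/25.91) = -0.560  (CG26254)
log2(113.2/635.2) = -2.488  (CG20347)
The largest magnitude belongs to CG17570.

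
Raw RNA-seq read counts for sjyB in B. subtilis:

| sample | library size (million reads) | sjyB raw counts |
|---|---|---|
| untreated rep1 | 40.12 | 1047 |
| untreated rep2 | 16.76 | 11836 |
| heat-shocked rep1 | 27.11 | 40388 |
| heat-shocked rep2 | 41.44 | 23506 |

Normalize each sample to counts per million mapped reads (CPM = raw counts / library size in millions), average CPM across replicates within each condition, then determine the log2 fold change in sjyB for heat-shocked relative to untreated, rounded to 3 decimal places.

1.490

CPM(untreated rep1) = 1047 / 40.12 = 26.0967
CPM(untreated rep2) = 11836 / 16.76 = 706.2053
CPM(heat-shocked rep1) = 40388 / 27.11 = 1489.7824
CPM(heat-shocked rep2) = 23506 / 41.44 = 567.2297
mean CPM(untreated) = 366.1510; mean CPM(heat-shocked) = 1028.5060
Fold change = 1028.5060 / 366.1510 = 2.80897
log2(2.80897) = 1.4900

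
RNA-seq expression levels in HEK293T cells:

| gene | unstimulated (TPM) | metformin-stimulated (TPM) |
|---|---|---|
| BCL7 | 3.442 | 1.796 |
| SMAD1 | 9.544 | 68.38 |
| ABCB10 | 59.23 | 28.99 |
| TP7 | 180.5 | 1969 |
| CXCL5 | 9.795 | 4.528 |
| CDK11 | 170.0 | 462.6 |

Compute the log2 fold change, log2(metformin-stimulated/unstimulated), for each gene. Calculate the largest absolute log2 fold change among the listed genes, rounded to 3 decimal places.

3.447

log2(1.796/3.442) = -0.938  (BCL7)
log2(68.38/9.544) = 2.841  (SMAD1)
log2(28.99/59.23) = -1.031  (ABCB10)
log2(1969/180.5) = 3.447  (TP7)
log2(4.528/9.795) = -1.113  (CXCL5)
log2(462.6/170.0) = 1.444  (CDK11)
The largest magnitude belongs to TP7.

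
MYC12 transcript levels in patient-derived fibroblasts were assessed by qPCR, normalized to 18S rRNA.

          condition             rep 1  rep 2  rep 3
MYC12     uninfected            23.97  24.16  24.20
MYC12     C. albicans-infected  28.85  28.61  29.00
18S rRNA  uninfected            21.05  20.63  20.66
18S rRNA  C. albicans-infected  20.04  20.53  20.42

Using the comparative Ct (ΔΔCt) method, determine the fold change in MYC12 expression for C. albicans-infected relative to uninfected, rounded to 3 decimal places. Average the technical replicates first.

0.028

Mean Ct: MYC12 uninfected 24.110; MYC12 C. albicans-infected 28.820; 18S rRNA uninfected 20.780; 18S rRNA C. albicans-infected 20.330
ΔCt(uninfected) = 24.110 − 20.780 = 3.330
ΔCt(C. albicans-infected) = 28.820 − 20.330 = 8.490
ΔΔCt = 8.490 − 3.330 = 5.160
Fold change = 2^(−5.160) = 0.0280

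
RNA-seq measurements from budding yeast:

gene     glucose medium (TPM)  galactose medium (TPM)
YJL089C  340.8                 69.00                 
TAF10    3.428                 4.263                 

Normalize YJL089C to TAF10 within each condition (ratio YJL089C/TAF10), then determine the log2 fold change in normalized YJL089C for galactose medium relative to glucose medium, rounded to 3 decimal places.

-2.619

YJL089C/TAF10 (glucose medium) = 340.8 / 3.428 = 99.417
YJL089C/TAF10 (galactose medium) = 69.00 / 4.263 = 16.186
Fold change = 16.186 / 99.417 = 0.1628
log2(0.1628) = -2.6188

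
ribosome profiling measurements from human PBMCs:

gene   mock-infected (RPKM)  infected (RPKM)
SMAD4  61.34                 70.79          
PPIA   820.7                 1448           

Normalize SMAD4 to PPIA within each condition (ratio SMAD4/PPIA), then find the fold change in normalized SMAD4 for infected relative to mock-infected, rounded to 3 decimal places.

SMAD4/PPIA (mock-infected) = 61.34 / 820.7 = 0.074741
SMAD4/PPIA (infected) = 70.79 / 1448 = 0.048888
Fold change = 0.048888 / 0.074741 = 0.6541

0.654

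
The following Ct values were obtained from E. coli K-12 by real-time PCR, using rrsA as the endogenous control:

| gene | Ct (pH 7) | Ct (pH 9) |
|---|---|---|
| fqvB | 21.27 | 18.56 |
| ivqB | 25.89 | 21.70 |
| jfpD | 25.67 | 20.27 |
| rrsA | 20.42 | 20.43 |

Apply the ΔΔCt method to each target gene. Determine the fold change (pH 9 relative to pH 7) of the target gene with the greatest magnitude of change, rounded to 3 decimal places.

42.518

fqvB: ΔΔCt = (18.56−20.43) − (21.27−20.42) = -1.87 − 0.85 = -2.72; fold change = 2^2.72 = 6.589
ivqB: ΔΔCt = (21.70−20.43) − (25.89−20.42) = 1.27 − 5.47 = -4.20; fold change = 2^4.20 = 18.379
jfpD: ΔΔCt = (20.27−20.43) − (25.67−20.42) = -0.16 − 5.25 = -5.41; fold change = 2^5.41 = 42.518
jfpD has the largest |ΔΔCt| = 5.41.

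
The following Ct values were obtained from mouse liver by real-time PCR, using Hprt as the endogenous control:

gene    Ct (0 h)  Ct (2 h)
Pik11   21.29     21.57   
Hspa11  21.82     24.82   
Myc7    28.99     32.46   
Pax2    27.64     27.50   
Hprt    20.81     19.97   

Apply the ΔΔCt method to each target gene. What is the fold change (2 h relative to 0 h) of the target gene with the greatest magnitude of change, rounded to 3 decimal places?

0.050

Pik11: ΔΔCt = (21.57−19.97) − (21.29−20.81) = 1.60 − 0.48 = 1.12; fold change = 2^-1.12 = 0.460
Hspa11: ΔΔCt = (24.82−19.97) − (21.82−20.81) = 4.85 − 1.01 = 3.84; fold change = 2^-3.84 = 0.070
Myc7: ΔΔCt = (32.46−19.97) − (28.99−20.81) = 12.49 − 8.18 = 4.31; fold change = 2^-4.31 = 0.050
Pax2: ΔΔCt = (27.50−19.97) − (27.64−20.81) = 7.53 − 6.83 = 0.70; fold change = 2^-0.70 = 0.616
Myc7 has the largest |ΔΔCt| = 4.31.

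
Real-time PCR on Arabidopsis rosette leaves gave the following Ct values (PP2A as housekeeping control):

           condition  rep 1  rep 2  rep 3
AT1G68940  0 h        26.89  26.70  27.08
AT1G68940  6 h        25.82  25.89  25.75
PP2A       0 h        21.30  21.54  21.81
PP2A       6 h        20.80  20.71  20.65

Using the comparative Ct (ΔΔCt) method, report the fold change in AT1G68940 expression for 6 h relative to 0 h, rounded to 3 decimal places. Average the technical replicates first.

1.181

Mean Ct: AT1G68940 0 h 26.890; AT1G68940 6 h 25.820; PP2A 0 h 21.550; PP2A 6 h 20.720
ΔCt(0 h) = 26.890 − 21.550 = 5.340
ΔCt(6 h) = 25.820 − 20.720 = 5.100
ΔΔCt = 5.100 − 5.340 = -0.240
Fold change = 2^(−(-0.240)) = 2^0.240 = 1.1810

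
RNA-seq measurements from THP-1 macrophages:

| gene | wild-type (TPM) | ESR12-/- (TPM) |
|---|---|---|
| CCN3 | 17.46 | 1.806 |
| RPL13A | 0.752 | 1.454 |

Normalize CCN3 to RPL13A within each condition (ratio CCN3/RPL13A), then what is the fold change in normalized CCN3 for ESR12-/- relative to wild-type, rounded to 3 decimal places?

CCN3/RPL13A (wild-type) = 17.46 / 0.752 = 23.218
CCN3/RPL13A (ESR12-/-) = 1.806 / 1.454 = 1.2421
Fold change = 1.2421 / 23.218 = 0.0535

0.053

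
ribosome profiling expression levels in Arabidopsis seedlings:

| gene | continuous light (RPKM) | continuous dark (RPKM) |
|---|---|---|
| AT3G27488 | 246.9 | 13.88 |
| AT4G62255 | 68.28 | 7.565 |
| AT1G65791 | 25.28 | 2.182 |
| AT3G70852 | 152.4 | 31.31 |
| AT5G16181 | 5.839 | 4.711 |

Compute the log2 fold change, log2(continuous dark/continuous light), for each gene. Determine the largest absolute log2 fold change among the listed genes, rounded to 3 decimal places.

4.153

log2(13.88/246.9) = -4.153  (AT3G27488)
log2(7.565/68.28) = -3.174  (AT4G62255)
log2(2.182/25.28) = -3.534  (AT1G65791)
log2(31.31/152.4) = -2.283  (AT3G70852)
log2(4.711/5.839) = -0.310  (AT5G16181)
The largest magnitude belongs to AT3G27488.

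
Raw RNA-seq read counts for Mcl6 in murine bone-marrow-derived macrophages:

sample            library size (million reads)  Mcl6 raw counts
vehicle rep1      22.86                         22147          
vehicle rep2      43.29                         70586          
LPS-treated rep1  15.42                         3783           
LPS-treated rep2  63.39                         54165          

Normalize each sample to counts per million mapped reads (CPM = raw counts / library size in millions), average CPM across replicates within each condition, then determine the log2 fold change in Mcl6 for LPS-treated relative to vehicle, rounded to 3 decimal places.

CPM(vehicle rep1) = 22147 / 22.86 = 968.8101
CPM(vehicle rep2) = 70586 / 43.29 = 1630.5382
CPM(LPS-treated rep1) = 3783 / 15.42 = 245.3307
CPM(LPS-treated rep2) = 54165 / 63.39 = 854.4723
mean CPM(vehicle) = 1299.6742; mean CPM(LPS-treated) = 549.9015
Fold change = 549.9015 / 1299.6742 = 0.42311
log2(0.42311) = -1.2409

-1.241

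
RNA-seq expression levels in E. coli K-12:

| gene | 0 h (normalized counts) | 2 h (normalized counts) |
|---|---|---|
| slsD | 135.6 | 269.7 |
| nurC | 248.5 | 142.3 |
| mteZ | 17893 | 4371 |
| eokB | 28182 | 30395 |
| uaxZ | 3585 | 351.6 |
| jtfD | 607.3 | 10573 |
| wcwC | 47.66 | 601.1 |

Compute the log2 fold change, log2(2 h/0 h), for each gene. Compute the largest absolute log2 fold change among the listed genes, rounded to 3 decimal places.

log2(269.7/135.6) = 0.992  (slsD)
log2(142.3/248.5) = -0.804  (nurC)
log2(4371/17893) = -2.033  (mteZ)
log2(30395/28182) = 0.109  (eokB)
log2(351.6/3585) = -3.350  (uaxZ)
log2(10573/607.3) = 4.122  (jtfD)
log2(601.1/47.66) = 3.657  (wcwC)
The largest magnitude belongs to jtfD.

4.122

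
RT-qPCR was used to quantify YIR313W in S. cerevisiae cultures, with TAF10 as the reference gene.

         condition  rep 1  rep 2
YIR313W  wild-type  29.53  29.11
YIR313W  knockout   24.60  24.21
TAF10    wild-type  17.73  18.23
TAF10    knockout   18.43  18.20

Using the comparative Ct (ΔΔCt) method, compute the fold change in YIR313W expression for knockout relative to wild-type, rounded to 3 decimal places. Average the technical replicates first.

Mean Ct: YIR313W wild-type 29.320; YIR313W knockout 24.405; TAF10 wild-type 17.980; TAF10 knockout 18.315
ΔCt(wild-type) = 29.320 − 17.980 = 11.340
ΔCt(knockout) = 24.405 − 18.315 = 6.090
ΔΔCt = 6.090 − 11.340 = -5.250
Fold change = 2^(−(-5.250)) = 2^5.250 = 38.0546

38.055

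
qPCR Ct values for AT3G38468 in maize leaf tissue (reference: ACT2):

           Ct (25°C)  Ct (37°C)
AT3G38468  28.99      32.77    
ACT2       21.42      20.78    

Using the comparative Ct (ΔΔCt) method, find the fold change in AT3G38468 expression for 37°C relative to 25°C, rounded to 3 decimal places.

0.047

ΔCt(25°C) = 28.990 − 21.420 = 7.570
ΔCt(37°C) = 32.770 − 20.780 = 11.990
ΔΔCt = 11.990 − 7.570 = 4.420
Fold change = 2^(−4.420) = 0.0467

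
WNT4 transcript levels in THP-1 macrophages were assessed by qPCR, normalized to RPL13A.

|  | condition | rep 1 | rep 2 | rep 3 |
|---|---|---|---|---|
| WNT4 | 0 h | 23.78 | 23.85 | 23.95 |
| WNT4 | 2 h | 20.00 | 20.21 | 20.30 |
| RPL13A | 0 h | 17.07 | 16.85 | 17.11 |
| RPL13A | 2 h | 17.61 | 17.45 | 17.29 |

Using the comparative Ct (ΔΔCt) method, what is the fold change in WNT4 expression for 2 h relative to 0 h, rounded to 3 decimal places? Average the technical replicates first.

Mean Ct: WNT4 0 h 23.860; WNT4 2 h 20.170; RPL13A 0 h 17.010; RPL13A 2 h 17.450
ΔCt(0 h) = 23.860 − 17.010 = 6.850
ΔCt(2 h) = 20.170 − 17.450 = 2.720
ΔΔCt = 2.720 − 6.850 = -4.130
Fold change = 2^(−(-4.130)) = 2^4.130 = 17.5087

17.509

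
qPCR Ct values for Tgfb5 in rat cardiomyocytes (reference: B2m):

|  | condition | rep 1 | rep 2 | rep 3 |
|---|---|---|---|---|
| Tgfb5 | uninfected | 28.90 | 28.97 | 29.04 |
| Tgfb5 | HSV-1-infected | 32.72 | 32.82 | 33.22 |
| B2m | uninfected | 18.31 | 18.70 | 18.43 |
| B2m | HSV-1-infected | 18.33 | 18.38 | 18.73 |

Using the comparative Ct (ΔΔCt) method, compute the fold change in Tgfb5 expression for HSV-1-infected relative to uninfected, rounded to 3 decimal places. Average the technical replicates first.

0.065

Mean Ct: Tgfb5 uninfected 28.970; Tgfb5 HSV-1-infected 32.920; B2m uninfected 18.480; B2m HSV-1-infected 18.480
ΔCt(uninfected) = 28.970 − 18.480 = 10.490
ΔCt(HSV-1-infected) = 32.920 − 18.480 = 14.440
ΔΔCt = 14.440 − 10.490 = 3.950
Fold change = 2^(−3.950) = 0.0647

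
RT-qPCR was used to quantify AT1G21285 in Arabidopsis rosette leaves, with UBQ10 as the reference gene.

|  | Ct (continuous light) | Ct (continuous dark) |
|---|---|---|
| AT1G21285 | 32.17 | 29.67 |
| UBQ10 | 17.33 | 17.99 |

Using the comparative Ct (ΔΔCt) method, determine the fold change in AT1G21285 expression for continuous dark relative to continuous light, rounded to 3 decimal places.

8.938

ΔCt(continuous light) = 32.170 − 17.330 = 14.840
ΔCt(continuous dark) = 29.670 − 17.990 = 11.680
ΔΔCt = 11.680 − 14.840 = -3.160
Fold change = 2^(−(-3.160)) = 2^3.160 = 8.9383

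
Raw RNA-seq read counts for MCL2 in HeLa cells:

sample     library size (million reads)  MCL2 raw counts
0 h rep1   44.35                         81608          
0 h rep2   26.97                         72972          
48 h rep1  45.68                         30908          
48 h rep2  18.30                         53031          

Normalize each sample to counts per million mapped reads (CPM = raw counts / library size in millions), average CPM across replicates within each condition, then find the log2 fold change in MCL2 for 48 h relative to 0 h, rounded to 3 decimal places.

CPM(0 h rep1) = 81608 / 44.35 = 1840.0902
CPM(0 h rep2) = 72972 / 26.97 = 2705.6730
CPM(48 h rep1) = 30908 / 45.68 = 676.6200
CPM(48 h rep2) = 53031 / 18.30 = 2897.8689
mean CPM(0 h) = 2272.8816; mean CPM(48 h) = 1787.2444
Fold change = 1787.2444 / 2272.8816 = 0.78633
log2(0.78633) = -0.3468

-0.347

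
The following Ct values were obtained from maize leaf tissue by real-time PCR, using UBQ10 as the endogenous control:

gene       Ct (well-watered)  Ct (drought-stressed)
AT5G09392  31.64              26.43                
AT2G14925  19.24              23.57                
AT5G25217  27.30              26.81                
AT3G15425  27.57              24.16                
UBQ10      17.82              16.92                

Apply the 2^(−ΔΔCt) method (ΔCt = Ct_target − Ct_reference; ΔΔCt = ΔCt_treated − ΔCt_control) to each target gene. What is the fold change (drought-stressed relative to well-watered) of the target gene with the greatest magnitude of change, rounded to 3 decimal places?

0.027

AT5G09392: ΔΔCt = (26.43−16.92) − (31.64−17.82) = 9.51 − 13.82 = -4.31; fold change = 2^4.31 = 19.835
AT2G14925: ΔΔCt = (23.57−16.92) − (19.24−17.82) = 6.65 − 1.42 = 5.23; fold change = 2^-5.23 = 0.027
AT5G25217: ΔΔCt = (26.81−16.92) − (27.30−17.82) = 9.89 − 9.48 = 0.41; fold change = 2^-0.41 = 0.753
AT3G15425: ΔΔCt = (24.16−16.92) − (27.57−17.82) = 7.24 − 9.75 = -2.51; fold change = 2^2.51 = 5.696
AT2G14925 has the largest |ΔΔCt| = 5.23.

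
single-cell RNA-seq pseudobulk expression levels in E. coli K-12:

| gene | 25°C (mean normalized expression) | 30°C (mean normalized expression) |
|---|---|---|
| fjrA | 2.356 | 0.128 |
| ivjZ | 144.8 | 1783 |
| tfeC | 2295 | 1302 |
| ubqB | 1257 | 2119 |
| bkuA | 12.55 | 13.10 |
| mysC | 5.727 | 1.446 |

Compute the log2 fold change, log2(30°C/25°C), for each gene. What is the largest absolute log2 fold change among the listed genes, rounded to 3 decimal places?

log2(0.128/2.356) = -4.202  (fjrA)
log2(1783/144.8) = 3.622  (ivjZ)
log2(1302/2295) = -0.818  (tfeC)
log2(2119/1257) = 0.753  (ubqB)
log2(13.10/12.55) = 0.062  (bkuA)
log2(1.446/5.727) = -1.986  (mysC)
The largest magnitude belongs to fjrA.

4.202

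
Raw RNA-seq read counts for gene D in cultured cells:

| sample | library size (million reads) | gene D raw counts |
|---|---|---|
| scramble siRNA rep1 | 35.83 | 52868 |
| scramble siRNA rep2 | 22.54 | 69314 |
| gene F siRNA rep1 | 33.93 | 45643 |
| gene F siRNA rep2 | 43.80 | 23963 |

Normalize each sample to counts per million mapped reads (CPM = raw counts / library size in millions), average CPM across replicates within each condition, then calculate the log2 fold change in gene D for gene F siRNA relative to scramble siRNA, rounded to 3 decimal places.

-1.266

CPM(scramble siRNA rep1) = 52868 / 35.83 = 1475.5233
CPM(scramble siRNA rep2) = 69314 / 22.54 = 3075.1553
CPM(gene F siRNA rep1) = 45643 / 33.93 = 1345.2107
CPM(gene F siRNA rep2) = 23963 / 43.80 = 547.1005
mean CPM(scramble siRNA) = 2275.3393; mean CPM(gene F siRNA) = 946.1556
Fold change = 946.1556 / 2275.3393 = 0.41583
log2(0.41583) = -1.2659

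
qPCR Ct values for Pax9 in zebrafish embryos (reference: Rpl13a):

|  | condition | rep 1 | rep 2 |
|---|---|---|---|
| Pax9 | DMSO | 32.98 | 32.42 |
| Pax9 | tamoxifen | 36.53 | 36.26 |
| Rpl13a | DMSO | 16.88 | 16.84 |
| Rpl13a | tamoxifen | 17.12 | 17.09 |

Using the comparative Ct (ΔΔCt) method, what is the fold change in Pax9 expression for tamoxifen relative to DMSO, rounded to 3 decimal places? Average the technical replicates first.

Mean Ct: Pax9 DMSO 32.700; Pax9 tamoxifen 36.395; Rpl13a DMSO 16.860; Rpl13a tamoxifen 17.105
ΔCt(DMSO) = 32.700 − 16.860 = 15.840
ΔCt(tamoxifen) = 36.395 − 17.105 = 19.290
ΔΔCt = 19.290 − 15.840 = 3.450
Fold change = 2^(−3.450) = 0.0915

0.092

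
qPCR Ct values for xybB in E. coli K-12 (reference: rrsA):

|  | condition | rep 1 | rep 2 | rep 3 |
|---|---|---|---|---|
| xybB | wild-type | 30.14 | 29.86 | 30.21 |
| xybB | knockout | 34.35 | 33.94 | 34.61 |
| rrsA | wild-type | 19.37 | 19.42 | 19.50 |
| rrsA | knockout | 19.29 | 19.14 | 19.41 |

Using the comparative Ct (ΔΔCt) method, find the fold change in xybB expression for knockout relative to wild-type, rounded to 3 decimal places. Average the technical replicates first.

Mean Ct: xybB wild-type 30.070; xybB knockout 34.300; rrsA wild-type 19.430; rrsA knockout 19.280
ΔCt(wild-type) = 30.070 − 19.430 = 10.640
ΔCt(knockout) = 34.300 − 19.280 = 15.020
ΔΔCt = 15.020 − 10.640 = 4.380
Fold change = 2^(−4.380) = 0.0480

0.048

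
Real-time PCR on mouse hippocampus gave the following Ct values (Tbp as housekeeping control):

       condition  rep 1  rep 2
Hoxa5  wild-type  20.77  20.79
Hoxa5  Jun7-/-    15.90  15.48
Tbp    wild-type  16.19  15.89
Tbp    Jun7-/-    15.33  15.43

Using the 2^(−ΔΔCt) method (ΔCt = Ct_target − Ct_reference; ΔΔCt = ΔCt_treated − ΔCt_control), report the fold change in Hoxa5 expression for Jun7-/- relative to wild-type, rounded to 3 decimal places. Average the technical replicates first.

21.556

Mean Ct: Hoxa5 wild-type 20.780; Hoxa5 Jun7-/- 15.690; Tbp wild-type 16.040; Tbp Jun7-/- 15.380
ΔCt(wild-type) = 20.780 − 16.040 = 4.740
ΔCt(Jun7-/-) = 15.690 − 15.380 = 0.310
ΔΔCt = 0.310 − 4.740 = -4.430
Fold change = 2^(−(-4.430)) = 2^4.430 = 21.5557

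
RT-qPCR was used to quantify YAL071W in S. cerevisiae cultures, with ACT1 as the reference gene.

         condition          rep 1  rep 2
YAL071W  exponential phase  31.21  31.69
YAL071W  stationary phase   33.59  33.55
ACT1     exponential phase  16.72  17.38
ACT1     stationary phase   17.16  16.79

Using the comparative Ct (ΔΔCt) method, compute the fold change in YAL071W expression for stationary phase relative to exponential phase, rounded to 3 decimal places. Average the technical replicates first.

0.218

Mean Ct: YAL071W exponential phase 31.450; YAL071W stationary phase 33.570; ACT1 exponential phase 17.050; ACT1 stationary phase 16.975
ΔCt(exponential phase) = 31.450 − 17.050 = 14.400
ΔCt(stationary phase) = 33.570 − 16.975 = 16.595
ΔΔCt = 16.595 − 14.400 = 2.195
Fold change = 2^(−2.195) = 0.2184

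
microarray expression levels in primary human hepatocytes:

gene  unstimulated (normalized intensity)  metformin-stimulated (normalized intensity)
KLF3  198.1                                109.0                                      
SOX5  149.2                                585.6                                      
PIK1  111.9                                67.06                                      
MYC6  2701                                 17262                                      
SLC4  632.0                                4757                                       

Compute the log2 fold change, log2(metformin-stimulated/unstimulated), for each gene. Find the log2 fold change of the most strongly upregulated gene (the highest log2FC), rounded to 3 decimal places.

2.912

log2(109.0/198.1) = -0.862  (KLF3)
log2(585.6/149.2) = 1.973  (SOX5)
log2(67.06/111.9) = -0.739  (PIK1)
log2(17262/2701) = 2.676  (MYC6)
log2(4757/632.0) = 2.912  (SLC4)
SLC4 is most strongly upregulated.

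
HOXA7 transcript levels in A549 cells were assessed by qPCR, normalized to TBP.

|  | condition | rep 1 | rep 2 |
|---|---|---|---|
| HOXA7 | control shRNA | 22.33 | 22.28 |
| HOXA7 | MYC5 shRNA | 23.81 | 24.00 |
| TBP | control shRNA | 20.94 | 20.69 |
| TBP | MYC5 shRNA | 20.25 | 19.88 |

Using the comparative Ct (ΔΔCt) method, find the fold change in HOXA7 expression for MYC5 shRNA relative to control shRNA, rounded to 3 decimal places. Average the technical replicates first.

0.196

Mean Ct: HOXA7 control shRNA 22.305; HOXA7 MYC5 shRNA 23.905; TBP control shRNA 20.815; TBP MYC5 shRNA 20.065
ΔCt(control shRNA) = 22.305 − 20.815 = 1.490
ΔCt(MYC5 shRNA) = 23.905 − 20.065 = 3.840
ΔΔCt = 3.840 − 1.490 = 2.350
Fold change = 2^(−2.350) = 0.1961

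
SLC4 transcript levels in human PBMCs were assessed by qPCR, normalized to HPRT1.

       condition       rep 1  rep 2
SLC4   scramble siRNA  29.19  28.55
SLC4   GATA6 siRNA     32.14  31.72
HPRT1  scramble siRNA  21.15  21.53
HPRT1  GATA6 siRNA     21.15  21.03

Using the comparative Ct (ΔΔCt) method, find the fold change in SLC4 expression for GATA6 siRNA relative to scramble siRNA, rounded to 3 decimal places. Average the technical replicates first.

Mean Ct: SLC4 scramble siRNA 28.870; SLC4 GATA6 siRNA 31.930; HPRT1 scramble siRNA 21.340; HPRT1 GATA6 siRNA 21.090
ΔCt(scramble siRNA) = 28.870 − 21.340 = 7.530
ΔCt(GATA6 siRNA) = 31.930 − 21.090 = 10.840
ΔΔCt = 10.840 − 7.530 = 3.310
Fold change = 2^(−3.310) = 0.1008

0.101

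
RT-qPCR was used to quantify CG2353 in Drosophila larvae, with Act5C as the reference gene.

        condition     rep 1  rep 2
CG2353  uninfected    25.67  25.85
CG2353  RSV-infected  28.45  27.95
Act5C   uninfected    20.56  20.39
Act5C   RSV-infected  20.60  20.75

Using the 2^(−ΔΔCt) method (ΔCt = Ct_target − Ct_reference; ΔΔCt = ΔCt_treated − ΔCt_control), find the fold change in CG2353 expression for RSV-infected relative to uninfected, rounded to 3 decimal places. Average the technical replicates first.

Mean Ct: CG2353 uninfected 25.760; CG2353 RSV-infected 28.200; Act5C uninfected 20.475; Act5C RSV-infected 20.675
ΔCt(uninfected) = 25.760 − 20.475 = 5.285
ΔCt(RSV-infected) = 28.200 − 20.675 = 7.525
ΔΔCt = 7.525 − 5.285 = 2.240
Fold change = 2^(−2.240) = 0.2117

0.212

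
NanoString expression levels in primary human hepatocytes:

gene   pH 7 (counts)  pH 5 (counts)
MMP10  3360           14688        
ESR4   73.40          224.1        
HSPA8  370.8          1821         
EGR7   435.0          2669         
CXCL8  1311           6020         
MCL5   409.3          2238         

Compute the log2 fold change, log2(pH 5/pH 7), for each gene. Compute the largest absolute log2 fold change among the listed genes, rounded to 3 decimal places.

log2(14688/3360) = 2.128  (MMP10)
log2(224.1/73.40) = 1.610  (ESR4)
log2(1821/370.8) = 2.296  (HSPA8)
log2(2669/435.0) = 2.617  (EGR7)
log2(6020/1311) = 2.199  (CXCL8)
log2(2238/409.3) = 2.451  (MCL5)
The largest magnitude belongs to EGR7.

2.617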